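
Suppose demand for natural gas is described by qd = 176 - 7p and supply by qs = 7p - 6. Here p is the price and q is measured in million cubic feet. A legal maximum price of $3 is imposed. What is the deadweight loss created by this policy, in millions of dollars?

Equilibrium: 176 - 7p = 7p - 6, so 182 = 14p and p* = 13, q* = 85.
The ceiling of 3 is below the equilibrium price 13, so it binds.
At p = 3: qd = 176 - 7·3 = 155 and qs = 7·3 - 6 = 15.
Quantity traded falls to 15. At q = 15 the demand price is (176 - 15)/7 = 23 and the supply price is (6 + 15)/7 = 3.
Deadweight loss = ½ · (23 - 3) · (85 - 15) = ½ · 20 · 70 = 700.

700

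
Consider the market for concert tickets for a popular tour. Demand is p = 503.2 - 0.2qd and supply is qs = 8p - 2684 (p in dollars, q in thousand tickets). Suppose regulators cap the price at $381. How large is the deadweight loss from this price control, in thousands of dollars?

Rearranging demand gives qd = 2516 - 5p. Without the control the market clears where 2516 - 5p = 8p - 2684, i.e. p* = 400 and q* = 516.
Since 381 < 400, the ceiling is binding.
At p = 381: qd = 2516 - 5·381 = 611 and qs = 8·381 - 2684 = 364.
Quantity traded falls to 364. At q = 364 the demand price is (2516 - 364)/5 = 430.4 and the supply price is (2684 + 364)/8 = 381.
Deadweight loss = ½ · (430.4 - 381) · (516 - 364) = ½ · 49.4 · 152 = 3754.4.

3754.4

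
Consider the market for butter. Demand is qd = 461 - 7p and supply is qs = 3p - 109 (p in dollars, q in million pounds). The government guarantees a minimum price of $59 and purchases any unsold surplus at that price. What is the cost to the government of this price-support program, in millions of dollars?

1180

In a free market, 461 - 7p = 3p - 109 gives the equilibrium p* = 57, q* = 62.
Because the floor (59) lies above the market-clearing price, it is binding.
At p = 59: qd = 461 - 7·59 = 48 and qs = 3·59 - 109 = 68.
Surplus = qs - qd = 20.
Government expenditure = surplus × support price = 20 × 59 = 1180.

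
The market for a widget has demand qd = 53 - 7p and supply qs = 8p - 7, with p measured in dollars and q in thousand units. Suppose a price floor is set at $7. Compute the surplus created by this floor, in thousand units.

Without the control the market clears where 53 - 7p = 8p - 7, i.e. p* = 4 and q* = 25.
Since 7 > 4, the floor is binding.
At p = 7: qd = 53 - 7·7 = 4 and qs = 8·7 - 7 = 49.
Surplus = qs - qd = 49 - 4 = 45.

45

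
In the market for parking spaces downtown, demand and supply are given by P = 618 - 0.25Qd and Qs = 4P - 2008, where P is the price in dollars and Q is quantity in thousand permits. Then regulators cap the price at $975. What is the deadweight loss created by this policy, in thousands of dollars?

Rearranging demand gives Qd = 2472 - 4P. In a free market, 2472 - 4P = 4P - 2008 gives the equilibrium P* = 560, Q* = 232.
The ceiling of 975 is above the equilibrium price 560, so it is not binding; the market clears at P* = 560, Q* = 232.
Since the control does not bind, no trades are prevented and deadweight loss is zero.

0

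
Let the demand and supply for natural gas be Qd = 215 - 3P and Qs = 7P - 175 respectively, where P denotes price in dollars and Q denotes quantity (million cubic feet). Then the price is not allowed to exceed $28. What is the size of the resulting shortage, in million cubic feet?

110

Setting quantity demanded equal to quantity supplied, 215 - 3P = 7P - 175, gives P* = 39 and Q* = 98.
Since 28 < 39, the ceiling is binding.
At P = 28: Qd = 215 - 3·28 = 131 and Qs = 7·28 - 175 = 21.
Shortage = Qd - Qs = 131 - 21 = 110.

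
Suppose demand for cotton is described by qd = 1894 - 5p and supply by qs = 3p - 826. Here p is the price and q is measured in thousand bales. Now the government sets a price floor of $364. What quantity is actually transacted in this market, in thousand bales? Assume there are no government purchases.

74

In a free market, 1894 - 5p = 3p - 826 gives the equilibrium p* = 340, q* = 194.
The floor of 364 is above the equilibrium price 340, so it binds.
At p = 364: qd = 1894 - 5·364 = 74 and qs = 3·364 - 826 = 266.
The quantity actually transacted is the short side, demand: 74.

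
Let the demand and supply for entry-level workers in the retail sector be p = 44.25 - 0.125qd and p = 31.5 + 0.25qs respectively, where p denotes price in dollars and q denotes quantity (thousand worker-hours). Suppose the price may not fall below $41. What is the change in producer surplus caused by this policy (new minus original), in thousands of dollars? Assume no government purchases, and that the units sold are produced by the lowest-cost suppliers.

18

Rearranging demand gives qd = 354 - 8p; rearranging supply gives qs = 4p - 126. Without the control the market clears where 354 - 8p = 4p - 126, i.e. p* = 40 and q* = 34.
The floor of 41 is above the equilibrium price 40, so it binds.
At p = 41: qd = 354 - 8·41 = 26 and qs = 4·41 - 126 = 38.
Producer surplus without the control is ½ · (40 - 31.5) · 34 = 144.5.
With the floor, 26 units are sold at 41. The supply price at q = 26 is 38, so PS = ½ · [(41 - 31.5) + (41 - 38)] · 26 = 162.5.
Change in producer surplus = 162.5 - 144.5 = 18.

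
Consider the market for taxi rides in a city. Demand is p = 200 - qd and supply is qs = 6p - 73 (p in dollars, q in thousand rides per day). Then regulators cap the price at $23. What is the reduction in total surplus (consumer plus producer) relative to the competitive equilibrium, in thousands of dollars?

5376

Rearranging demand gives qd = 200 - p. Without the control the market clears where 200 - p = 6p - 73, i.e. p* = 39 and q* = 161.
Because the ceiling (23) lies below the market-clearing price, it is binding.
At p = 23: qd = 200 - 23 = 177 and qs = 6·23 - 73 = 65.
Quantity traded falls to 65. At q = 65 the demand price is 200 - 65 = 135 and the supply price is (73 + 65)/6 = 23.
Deadweight loss = ½ · (135 - 23) · (161 - 65) = ½ · 112 · 96 = 5376.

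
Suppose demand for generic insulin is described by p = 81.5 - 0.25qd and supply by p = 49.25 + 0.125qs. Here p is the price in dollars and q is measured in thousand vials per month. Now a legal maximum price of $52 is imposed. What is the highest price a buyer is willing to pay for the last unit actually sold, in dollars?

76

Rearranging demand gives qd = 326 - 4p; rearranging supply gives qs = 8p - 394. In a free market, 326 - 4p = 8p - 394 gives the equilibrium p* = 60, q* = 86.
Because the ceiling (52) lies below the market-clearing price, it is binding.
At p = 52: qd = 326 - 4·52 = 118 and qs = 8·52 - 394 = 22.
Only 22 units reach the market. On the demand curve, the marginal buyer's willingness to pay at q = 22 is (326 - 22)/4 = 76.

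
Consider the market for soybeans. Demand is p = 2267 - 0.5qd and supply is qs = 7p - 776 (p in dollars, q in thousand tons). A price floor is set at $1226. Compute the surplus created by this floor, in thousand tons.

Rearranging demand gives qd = 4534 - 2p. In a free market, 4534 - 2p = 7p - 776 gives the equilibrium p* = 590, q* = 3354.
Because the floor (1226) lies above the market-clearing price, it is binding.
At p = 1226: qd = 4534 - 2·1226 = 2082 and qs = 7·1226 - 776 = 7806.
Surplus = qs - qd = 7806 - 2082 = 5724.

5724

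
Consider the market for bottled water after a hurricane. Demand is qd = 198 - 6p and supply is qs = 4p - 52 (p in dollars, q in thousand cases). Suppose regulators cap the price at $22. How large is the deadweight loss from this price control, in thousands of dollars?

In a free market, 198 - 6p = 4p - 52 gives the equilibrium p* = 25, q* = 48.
Because the ceiling (22) lies below the market-clearing price, it is binding.
At p = 22: qd = 198 - 6·22 = 66 and qs = 4·22 - 52 = 36.
Quantity traded falls to 36. At q = 36 the demand price is (198 - 36)/6 = 27 and the supply price is (52 + 36)/4 = 22.
Deadweight loss = ½ · (27 - 22) · (48 - 36) = ½ · 5 · 12 = 30.

30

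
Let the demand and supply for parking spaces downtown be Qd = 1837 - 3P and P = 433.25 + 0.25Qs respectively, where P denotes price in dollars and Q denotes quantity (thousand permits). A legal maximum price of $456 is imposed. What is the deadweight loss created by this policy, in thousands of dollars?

13608

Rearranging supply gives Qs = 4P - 1733. In a free market, 1837 - 3P = 4P - 1733 gives the equilibrium P* = 510, Q* = 307.
The ceiling of 456 is below the equilibrium price 510, so it binds.
At P = 456: Qd = 1837 - 3·456 = 469 and Qs = 4·456 - 1733 = 91.
Quantity traded falls to 91. At Q = 91 the demand price is (1837 - 91)/3 = 582 and the supply price is (1733 + 91)/4 = 456.
Deadweight loss = ½ · (582 - 456) · (307 - 91) = ½ · 126 · 216 = 13608.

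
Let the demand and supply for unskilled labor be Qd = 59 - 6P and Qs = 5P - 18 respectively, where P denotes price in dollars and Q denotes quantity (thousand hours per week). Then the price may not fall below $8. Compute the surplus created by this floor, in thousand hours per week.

Without the control the market clears where 59 - 6P = 5P - 18, i.e. P* = 7 and Q* = 17.
The floor of 8 is above the equilibrium price 7, so it binds.
At P = 8: Qd = 59 - 6·8 = 11 and Qs = 5·8 - 18 = 22.
Surplus = Qs - Qd = 22 - 11 = 11.

11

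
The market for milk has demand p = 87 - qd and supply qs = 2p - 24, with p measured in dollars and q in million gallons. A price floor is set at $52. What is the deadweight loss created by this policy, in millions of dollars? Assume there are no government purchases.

Rearranging demand gives qd = 87 - p. Setting quantity demanded equal to quantity supplied, 87 - p = 2p - 24, gives p* = 37 and q* = 50.
The floor of 52 is above the equilibrium price 37, so it binds.
At p = 52: qd = 87 - 52 = 35 and qs = 2·52 - 24 = 80.
Quantity traded falls to 35. At q = 35 the demand price is 87 - 35 = 52 and the supply price is (24 + 35)/2 = 29.5.
Deadweight loss = ½ · (52 - 29.5) · (50 - 35) = ½ · 22.5 · 15 = 168.75.

168.75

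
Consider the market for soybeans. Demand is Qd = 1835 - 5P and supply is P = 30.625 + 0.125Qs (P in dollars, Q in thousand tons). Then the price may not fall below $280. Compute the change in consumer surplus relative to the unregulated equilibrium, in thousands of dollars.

-88200

Rearranging supply gives Qs = 8P - 245. Setting quantity demanded equal to quantity supplied, 1835 - 5P = 8P - 245, gives P* = 160 and Q* = 1035.
Since 280 > 160, the floor is binding.
At P = 280: Qd = 1835 - 5·280 = 435 and Qs = 8·280 - 245 = 1995.
Consumer surplus without the control is ½ · (367 - 160) · 1035 = 107122.5.
With the floor, consumers buy 435 units at 280, so CS = ½ · (367 - 280) · 435 = 18922.5.
Change in consumer surplus = 18922.5 - 107122.5 = -88200.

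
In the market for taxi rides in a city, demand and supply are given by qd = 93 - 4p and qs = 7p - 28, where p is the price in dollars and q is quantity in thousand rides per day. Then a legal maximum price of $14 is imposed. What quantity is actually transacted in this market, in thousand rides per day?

Equilibrium: 93 - 4p = 7p - 28, so 121 = 11p and p* = 11, q* = 49.
The ceiling of 14 is above the equilibrium price 11, so it is not binding; the market clears at p* = 11, q* = 49.

49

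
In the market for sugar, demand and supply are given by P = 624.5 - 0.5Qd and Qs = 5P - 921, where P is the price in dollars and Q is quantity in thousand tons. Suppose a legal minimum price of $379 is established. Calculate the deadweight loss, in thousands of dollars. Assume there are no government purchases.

Rearranging demand gives Qd = 1249 - 2P. In a free market, 1249 - 2P = 5P - 921 gives the equilibrium P* = 310, Q* = 629.
The floor of 379 is above the equilibrium price 310, so it binds.
At P = 379: Qd = 1249 - 2·379 = 491 and Qs = 5·379 - 921 = 974.
Quantity traded falls to 491. At Q = 491 the demand price is (1249 - 491)/2 = 379 and the supply price is (921 + 491)/5 = 282.4.
Deadweight loss = ½ · (379 - 282.4) · (629 - 491) = ½ · 96.6 · 138 = 6665.4.

6665.4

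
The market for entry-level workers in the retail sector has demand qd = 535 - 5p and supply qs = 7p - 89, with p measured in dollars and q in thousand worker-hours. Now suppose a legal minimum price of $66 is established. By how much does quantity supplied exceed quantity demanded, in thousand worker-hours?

Without the control the market clears where 535 - 5p = 7p - 89, i.e. p* = 52 and q* = 275.
The floor of 66 is above the equilibrium price 52, so it binds.
At p = 66: qd = 535 - 5·66 = 205 and qs = 7·66 - 89 = 373.
Surplus = qs - qd = 373 - 205 = 168.

168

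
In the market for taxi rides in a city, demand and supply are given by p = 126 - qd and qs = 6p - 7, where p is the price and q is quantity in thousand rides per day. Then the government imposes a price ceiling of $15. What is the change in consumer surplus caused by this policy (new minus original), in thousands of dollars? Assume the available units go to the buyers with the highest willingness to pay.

Rearranging demand gives qd = 126 - p. Equilibrium: 126 - p = 6p - 7, so 133 = 7p and p* = 19, q* = 107.
The ceiling of 15 is below the equilibrium price 19, so it binds.
At p = 15: qd = 126 - 15 = 111 and qs = 6·15 - 7 = 83.
Consumer surplus without the control is ½ · (126 - 19) · 107 = 5724.5.
With the ceiling, 83 units are sold at 15 (assume they go to the highest-value buyers). The demand price at q = 83 is 43, so CS = ½ · [(126 - 15) + (43 - 15)] · 83 = 5768.5.
Change in consumer surplus = 5768.5 - 5724.5 = 44.

44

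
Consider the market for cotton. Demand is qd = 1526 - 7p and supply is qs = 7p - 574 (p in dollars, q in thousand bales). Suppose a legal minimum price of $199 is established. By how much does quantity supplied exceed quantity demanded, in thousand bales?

686

Setting quantity demanded equal to quantity supplied, 1526 - 7p = 7p - 574, gives p* = 150 and q* = 476.
Because the floor (199) lies above the market-clearing price, it is binding.
At p = 199: qd = 1526 - 7·199 = 133 and qs = 7·199 - 574 = 819.
Surplus = qs - qd = 819 - 133 = 686.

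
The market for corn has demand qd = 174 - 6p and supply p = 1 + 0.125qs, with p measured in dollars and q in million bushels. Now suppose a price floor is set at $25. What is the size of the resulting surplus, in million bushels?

Rearranging supply gives qs = 8p - 8. In a free market, 174 - 6p = 8p - 8 gives the equilibrium p* = 13, q* = 96.
Since 25 > 13, the floor is binding.
At p = 25: qd = 174 - 6·25 = 24 and qs = 8·25 - 8 = 192.
Surplus = qs - qd = 192 - 24 = 168.

168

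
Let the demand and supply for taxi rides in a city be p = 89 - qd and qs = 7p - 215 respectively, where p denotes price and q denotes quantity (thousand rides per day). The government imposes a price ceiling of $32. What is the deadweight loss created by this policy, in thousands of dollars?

1008

Rearranging demand gives qd = 89 - p. Equilibrium: 89 - p = 7p - 215, so 304 = 8p and p* = 38, q* = 51.
Since 32 < 38, the ceiling is binding.
At p = 32: qd = 89 - 32 = 57 and qs = 7·32 - 215 = 9.
Quantity traded falls to 9. At q = 9 the demand price is 89 - 9 = 80 and the supply price is (215 + 9)/7 = 32.
Deadweight loss = ½ · (80 - 32) · (51 - 9) = ½ · 48 · 42 = 1008.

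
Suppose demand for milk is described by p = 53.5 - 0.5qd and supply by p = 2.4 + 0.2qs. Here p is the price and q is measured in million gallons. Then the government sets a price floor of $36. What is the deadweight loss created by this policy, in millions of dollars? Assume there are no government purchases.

505.4

Rearranging demand gives qd = 107 - 2p; rearranging supply gives qs = 5p - 12. Setting quantity demanded equal to quantity supplied, 107 - 2p = 5p - 12, gives p* = 17 and q* = 73.
Since 36 > 17, the floor is binding.
At p = 36: qd = 107 - 2·36 = 35 and qs = 5·36 - 12 = 168.
Quantity traded falls to 35. At q = 35 the demand price is (107 - 35)/2 = 36 and the supply price is (12 + 35)/5 = 9.4.
Deadweight loss = ½ · (36 - 9.4) · (73 - 35) = ½ · 26.6 · 38 = 505.4.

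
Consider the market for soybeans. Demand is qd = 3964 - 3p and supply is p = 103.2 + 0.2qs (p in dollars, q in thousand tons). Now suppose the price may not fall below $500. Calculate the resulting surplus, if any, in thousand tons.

Rearranging supply gives qs = 5p - 516. Equilibrium: 3964 - 3p = 5p - 516, so 4480 = 8p and p* = 560, q* = 2284.
The floor of 500 is below the equilibrium price 560, so it is not binding; the market clears at p* = 560, q* = 2284.
Since the control does not bind, there is no surplus.

0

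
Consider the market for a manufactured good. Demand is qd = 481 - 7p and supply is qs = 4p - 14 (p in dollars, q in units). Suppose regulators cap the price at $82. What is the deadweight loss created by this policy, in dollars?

0

Equilibrium: 481 - 7p = 4p - 14, so 495 = 11p and p* = 45, q* = 166.
The ceiling of 82 is above the equilibrium price 45, so it is not binding; the market clears at p* = 45, q* = 166.
Since the control does not bind, no trades are prevented and deadweight loss is zero.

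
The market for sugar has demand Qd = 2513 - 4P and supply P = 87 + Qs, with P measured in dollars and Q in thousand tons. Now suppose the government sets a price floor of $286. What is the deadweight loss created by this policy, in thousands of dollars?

0

Rearranging supply gives Qs = P - 87. In a free market, 2513 - 4P = P - 87 gives the equilibrium P* = 520, Q* = 433.
The floor of 286 is below the equilibrium price 520, so it is not binding; the market clears at P* = 520, Q* = 433.
Since the control does not bind, no trades are prevented and deadweight loss is zero.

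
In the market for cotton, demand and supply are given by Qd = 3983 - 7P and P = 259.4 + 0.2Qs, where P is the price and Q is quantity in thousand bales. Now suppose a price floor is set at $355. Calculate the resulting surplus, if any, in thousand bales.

0

Rearranging supply gives Qs = 5P - 1297. In a free market, 3983 - 7P = 5P - 1297 gives the equilibrium P* = 440, Q* = 903.
The floor of 355 is below the equilibrium price 440, so it is not binding; the market clears at P* = 440, Q* = 903.
Since the control does not bind, there is no surplus.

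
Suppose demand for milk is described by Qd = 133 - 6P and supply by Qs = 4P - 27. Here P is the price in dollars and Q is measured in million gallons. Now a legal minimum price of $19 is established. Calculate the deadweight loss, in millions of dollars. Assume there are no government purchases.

Equilibrium: 133 - 6P = 4P - 27, so 160 = 10P and P* = 16, Q* = 37.
The floor of 19 is above the equilibrium price 16, so it binds.
At P = 19: Qd = 133 - 6·19 = 19 and Qs = 4·19 - 27 = 49.
Quantity traded falls to 19. At Q = 19 the demand price is (133 - 19)/6 = 19 and the supply price is (27 + 19)/4 = 11.5.
Deadweight loss = ½ · (19 - 11.5) · (37 - 19) = ½ · 7.5 · 18 = 67.5.

67.5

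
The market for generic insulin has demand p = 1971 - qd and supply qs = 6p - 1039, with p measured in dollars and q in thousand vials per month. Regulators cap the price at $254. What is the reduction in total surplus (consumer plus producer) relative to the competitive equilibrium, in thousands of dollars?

650496

Rearranging demand gives qd = 1971 - p. In a free market, 1971 - p = 6p - 1039 gives the equilibrium p* = 430, q* = 1541.
Because the ceiling (254) lies below the market-clearing price, it is binding.
At p = 254: qd = 1971 - 254 = 1717 and qs = 6·254 - 1039 = 485.
Quantity traded falls to 485. At q = 485 the demand price is 1971 - 485 = 1486 and the supply price is (1039 + 485)/6 = 254.
Deadweight loss = ½ · (1486 - 254) · (1541 - 485) = ½ · 1232 · 1056 = 650496.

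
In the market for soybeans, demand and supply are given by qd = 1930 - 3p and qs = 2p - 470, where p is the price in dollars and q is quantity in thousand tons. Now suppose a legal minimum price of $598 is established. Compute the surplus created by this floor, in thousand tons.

In a free market, 1930 - 3p = 2p - 470 gives the equilibrium p* = 480, q* = 490.
Because the floor (598) lies above the market-clearing price, it is binding.
At p = 598: qd = 1930 - 3·598 = 136 and qs = 2·598 - 470 = 726.
Surplus = qs - qd = 726 - 136 = 590.

590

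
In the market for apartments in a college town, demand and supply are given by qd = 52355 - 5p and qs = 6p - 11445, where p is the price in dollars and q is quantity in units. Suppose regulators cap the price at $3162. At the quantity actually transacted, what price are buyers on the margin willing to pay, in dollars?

8965.6

Equilibrium: 52355 - 5p = 6p - 11445, so 63800 = 11p and p* = 5800, q* = 23355.
Since 3162 < 5800, the ceiling is binding.
At p = 3162: qd = 52355 - 5·3162 = 36545 and qs = 6·3162 - 11445 = 7527.
Only 7527 units reach the market. On the demand curve, the marginal buyer's willingness to pay at q = 7527 is (52355 - 7527)/5 = 8965.6.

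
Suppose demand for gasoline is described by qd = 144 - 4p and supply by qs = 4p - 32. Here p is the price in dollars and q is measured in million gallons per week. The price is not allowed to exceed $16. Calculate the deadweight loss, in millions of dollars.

Setting quantity demanded equal to quantity supplied, 144 - 4p = 4p - 32, gives p* = 22 and q* = 56.
The ceiling of 16 is below the equilibrium price 22, so it binds.
At p = 16: qd = 144 - 4·16 = 80 and qs = 4·16 - 32 = 32.
Quantity traded falls to 32. At q = 32 the demand price is (144 - 32)/4 = 28 and the supply price is (32 + 32)/4 = 16.
Deadweight loss = ½ · (28 - 16) · (56 - 32) = ½ · 12 · 24 = 144.

144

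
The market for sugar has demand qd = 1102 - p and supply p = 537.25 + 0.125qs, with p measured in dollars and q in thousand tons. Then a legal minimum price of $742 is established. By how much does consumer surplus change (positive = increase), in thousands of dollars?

-61202

Rearranging supply gives qs = 8p - 4298. Equilibrium: 1102 - p = 8p - 4298, so 5400 = 9p and p* = 600, q* = 502.
The floor of 742 is above the equilibrium price 600, so it binds.
At p = 742: qd = 1102 - 742 = 360 and qs = 8·742 - 4298 = 1638.
Consumer surplus without the control is ½ · (1102 - 600) · 502 = 126002.
With the floor, consumers buy 360 units at 742, so CS = ½ · (1102 - 742) · 360 = 64800.
Change in consumer surplus = 64800 - 126002 = -61202.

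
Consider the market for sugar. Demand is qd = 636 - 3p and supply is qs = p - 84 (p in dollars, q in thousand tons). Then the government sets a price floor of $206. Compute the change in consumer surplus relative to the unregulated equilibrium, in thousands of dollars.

-1482

Setting quantity demanded equal to quantity supplied, 636 - 3p = p - 84, gives p* = 180 and q* = 96.
The floor of 206 is above the equilibrium price 180, so it binds.
At p = 206: qd = 636 - 3·206 = 18 and qs = 206 - 84 = 122.
Consumer surplus without the control is ½ · (212 - 180) · 96 = 1536.
With the floor, consumers buy 18 units at 206, so CS = ½ · (212 - 206) · 18 = 54.
Change in consumer surplus = 54 - 1536 = -1482.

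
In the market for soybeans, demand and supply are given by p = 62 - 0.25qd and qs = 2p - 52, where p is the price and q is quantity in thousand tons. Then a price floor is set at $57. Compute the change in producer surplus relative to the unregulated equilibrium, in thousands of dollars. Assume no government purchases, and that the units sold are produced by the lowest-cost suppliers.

-56

Rearranging demand gives qd = 248 - 4p. Without the control the market clears where 248 - 4p = 2p - 52, i.e. p* = 50 and q* = 48.
Because the floor (57) lies above the market-clearing price, it is binding.
At p = 57: qd = 248 - 4·57 = 20 and qs = 2·57 - 52 = 62.
Producer surplus without the control is ½ · (50 - 26) · 48 = 576.
With the floor, 20 units are sold at 57. The supply price at q = 20 is 36, so PS = ½ · [(57 - 26) + (57 - 36)] · 20 = 520.
Change in producer surplus = 520 - 576 = -56.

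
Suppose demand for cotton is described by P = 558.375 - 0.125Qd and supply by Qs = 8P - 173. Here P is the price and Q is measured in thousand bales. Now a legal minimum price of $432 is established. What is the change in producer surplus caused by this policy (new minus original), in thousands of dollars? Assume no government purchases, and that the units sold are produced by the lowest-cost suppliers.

Rearranging demand gives Qd = 4467 - 8P. In a free market, 4467 - 8P = 8P - 173 gives the equilibrium P* = 290, Q* = 2147.
Because the floor (432) lies above the market-clearing price, it is binding.
At P = 432: Qd = 4467 - 8·432 = 1011 and Qs = 8·432 - 173 = 3283.
Producer surplus without the control is ½ · (290 - 21.625) · 2147 = 288100.5625.
With the floor, 1011 units are sold at 432. The supply price at Q = 1011 is 148, so PS = ½ · [(432 - 21.625) + (432 - 148)] · 1011 = 351006.5625.
Change in producer surplus = 351006.5625 - 288100.5625 = 62906.

62906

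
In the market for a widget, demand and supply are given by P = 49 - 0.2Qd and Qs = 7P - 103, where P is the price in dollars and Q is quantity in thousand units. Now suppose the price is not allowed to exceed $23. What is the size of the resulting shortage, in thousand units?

Rearranging demand gives Qd = 245 - 5P. Equilibrium: 245 - 5P = 7P - 103, so 348 = 12P and P* = 29, Q* = 100.
Since 23 < 29, the ceiling is binding.
At P = 23: Qd = 245 - 5·23 = 130 and Qs = 7·23 - 103 = 58.
Shortage = Qd - Qs = 130 - 58 = 72.

72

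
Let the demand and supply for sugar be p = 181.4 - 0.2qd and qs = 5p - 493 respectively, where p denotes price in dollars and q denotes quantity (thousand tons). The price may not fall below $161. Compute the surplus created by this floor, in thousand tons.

210

Rearranging demand gives qd = 907 - 5p. Equilibrium: 907 - 5p = 5p - 493, so 1400 = 10p and p* = 140, q* = 207.
Because the floor (161) lies above the market-clearing price, it is binding.
At p = 161: qd = 907 - 5·161 = 102 and qs = 5·161 - 493 = 312.
Surplus = qs - qd = 312 - 102 = 210.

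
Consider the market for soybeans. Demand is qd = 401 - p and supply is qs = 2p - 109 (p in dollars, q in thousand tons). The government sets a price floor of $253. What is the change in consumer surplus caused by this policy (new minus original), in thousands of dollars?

Without the control the market clears where 401 - p = 2p - 109, i.e. p* = 170 and q* = 231.
Because the floor (253) lies above the market-clearing price, it is binding.
At p = 253: qd = 401 - 253 = 148 and qs = 2·253 - 109 = 397.
Consumer surplus without the control is ½ · (401 - 170) · 231 = 26680.5.
With the floor, consumers buy 148 units at 253, so CS = ½ · (401 - 253) · 148 = 10952.
Change in consumer surplus = 10952 - 26680.5 = -15728.5.

-15728.5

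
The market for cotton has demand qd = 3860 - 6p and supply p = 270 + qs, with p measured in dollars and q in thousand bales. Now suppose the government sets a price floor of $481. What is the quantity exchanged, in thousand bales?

Rearranging supply gives qs = p - 270. Equilibrium: 3860 - 6p = p - 270, so 4130 = 7p and p* = 590, q* = 320.
Since 481 is below p* = 590, the floor does not bind and the free-market outcome prevails.

320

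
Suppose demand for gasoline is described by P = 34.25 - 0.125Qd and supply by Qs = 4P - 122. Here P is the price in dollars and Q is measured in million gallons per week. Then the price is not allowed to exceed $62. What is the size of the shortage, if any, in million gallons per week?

0

Rearranging demand gives Qd = 274 - 8P. Without the control the market clears where 274 - 8P = 4P - 122, i.e. P* = 33 and Q* = 10.
The ceiling of 62 is above the equilibrium price 33, so it is not binding; the market clears at P* = 33, Q* = 10.
Since the control does not bind, there is no shortage.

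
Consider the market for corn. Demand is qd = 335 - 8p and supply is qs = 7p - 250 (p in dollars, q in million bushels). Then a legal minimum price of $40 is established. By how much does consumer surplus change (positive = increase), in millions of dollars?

Setting quantity demanded equal to quantity supplied, 335 - 8p = 7p - 250, gives p* = 39 and q* = 23.
Because the floor (40) lies above the market-clearing price, it is binding.
At p = 40: qd = 335 - 8·40 = 15 and qs = 7·40 - 250 = 30.
Consumer surplus without the control is ½ · (41.875 - 39) · 23 = 33.0625.
With the floor, consumers buy 15 units at 40, so CS = ½ · (41.875 - 40) · 15 = 14.0625.
Change in consumer surplus = 14.0625 - 33.0625 = -19.

-19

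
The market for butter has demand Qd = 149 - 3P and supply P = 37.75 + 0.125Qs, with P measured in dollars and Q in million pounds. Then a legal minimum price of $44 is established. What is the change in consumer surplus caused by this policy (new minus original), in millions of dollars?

-64.5

Rearranging supply gives Qs = 8P - 302. Setting quantity demanded equal to quantity supplied, 149 - 3P = 8P - 302, gives P* = 41 and Q* = 26.
The floor of 44 is above the equilibrium price 41, so it binds.
At P = 44: Qd = 149 - 3·44 = 17 and Qs = 8·44 - 302 = 50.
Consumer surplus without the control is ½ · (149/3 - 41) · 26 = 338/3.
With the floor, consumers buy 17 units at 44, so CS = ½ · (149/3 - 44) · 17 = 289/6.
Change in consumer surplus = 289/6 - 338/3 = -64.5.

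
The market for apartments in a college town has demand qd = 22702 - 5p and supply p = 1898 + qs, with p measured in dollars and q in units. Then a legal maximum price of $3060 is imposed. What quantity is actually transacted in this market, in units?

Rearranging supply gives qs = p - 1898. Without the control the market clears where 22702 - 5p = p - 1898, i.e. p* = 4100 and q* = 2202.
The ceiling of 3060 is below the equilibrium price 4100, so it binds.
At p = 3060: qd = 22702 - 5·3060 = 7402 and qs = 3060 - 1898 = 1162.
The quantity actually transacted is the short side, supply: 1162.

1162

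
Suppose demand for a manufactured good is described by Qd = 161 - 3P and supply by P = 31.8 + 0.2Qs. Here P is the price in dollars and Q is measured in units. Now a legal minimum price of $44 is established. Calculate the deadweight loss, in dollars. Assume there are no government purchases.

Rearranging supply gives Qs = 5P - 159. Equilibrium: 161 - 3P = 5P - 159, so 320 = 8P and P* = 40, Q* = 41.
Since 44 > 40, the floor is binding.
At P = 44: Qd = 161 - 3·44 = 29 and Qs = 5·44 - 159 = 61.
Quantity traded falls to 29. At Q = 29 the demand price is (161 - 29)/3 = 44 and the supply price is (159 + 29)/5 = 37.6.
Deadweight loss = ½ · (44 - 37.6) · (41 - 29) = ½ · 6.4 · 12 = 38.4.

38.4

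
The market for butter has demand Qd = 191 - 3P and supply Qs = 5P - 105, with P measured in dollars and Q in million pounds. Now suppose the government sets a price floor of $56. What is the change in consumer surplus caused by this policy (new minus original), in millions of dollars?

Setting quantity demanded equal to quantity supplied, 191 - 3P = 5P - 105, gives P* = 37 and Q* = 80.
Because the floor (56) lies above the market-clearing price, it is binding.
At P = 56: Qd = 191 - 3·56 = 23 and Qs = 5·56 - 105 = 175.
Consumer surplus without the control is ½ · (191/3 - 37) · 80 = 3200/3.
With the floor, consumers buy 23 units at 56, so CS = ½ · (191/3 - 56) · 23 = 529/6.
Change in consumer surplus = 529/6 - 3200/3 = -978.5.

-978.5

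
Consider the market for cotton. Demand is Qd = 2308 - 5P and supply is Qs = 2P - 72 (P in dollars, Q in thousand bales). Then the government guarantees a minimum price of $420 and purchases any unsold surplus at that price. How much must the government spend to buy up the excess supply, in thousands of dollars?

In a free market, 2308 - 5P = 2P - 72 gives the equilibrium P* = 340, Q* = 608.
The floor of 420 is above the equilibrium price 340, so it binds.
At P = 420: Qd = 2308 - 5·420 = 208 and Qs = 2·420 - 72 = 768.
Surplus = Qs - Qd = 560.
Government expenditure = surplus × support price = 560 × 420 = 235200.

235200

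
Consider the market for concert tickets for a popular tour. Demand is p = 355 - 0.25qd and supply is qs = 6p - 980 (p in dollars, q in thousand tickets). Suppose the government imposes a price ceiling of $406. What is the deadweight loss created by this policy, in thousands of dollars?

Rearranging demand gives qd = 1420 - 4p. Equilibrium: 1420 - 4p = 6p - 980, so 2400 = 10p and p* = 240, q* = 460.
Since 406 is above p* = 240, the ceiling does not bind and the free-market outcome prevails.
Since the control does not bind, no trades are prevented and deadweight loss is zero.

0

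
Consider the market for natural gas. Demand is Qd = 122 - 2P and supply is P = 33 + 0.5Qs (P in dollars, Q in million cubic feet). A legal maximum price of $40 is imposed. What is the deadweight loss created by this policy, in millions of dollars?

98

Rearranging supply gives Qs = 2P - 66. In a free market, 122 - 2P = 2P - 66 gives the equilibrium P* = 47, Q* = 28.
The ceiling of 40 is below the equilibrium price 47, so it binds.
At P = 40: Qd = 122 - 2·40 = 42 and Qs = 2·40 - 66 = 14.
Quantity traded falls to 14. At Q = 14 the demand price is (122 - 14)/2 = 54 and the supply price is (66 + 14)/2 = 40.
Deadweight loss = ½ · (54 - 40) · (28 - 14) = ½ · 14 · 14 = 98.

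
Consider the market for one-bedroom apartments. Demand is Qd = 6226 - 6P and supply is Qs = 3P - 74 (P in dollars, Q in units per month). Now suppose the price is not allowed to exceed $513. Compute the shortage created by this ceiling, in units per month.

1683

Without the control the market clears where 6226 - 6P = 3P - 74, i.e. P* = 700 and Q* = 2026.
Since 513 < 700, the ceiling is binding.
At P = 513: Qd = 6226 - 6·513 = 3148 and Qs = 3·513 - 74 = 1465.
Shortage = Qd - Qs = 3148 - 1465 = 1683.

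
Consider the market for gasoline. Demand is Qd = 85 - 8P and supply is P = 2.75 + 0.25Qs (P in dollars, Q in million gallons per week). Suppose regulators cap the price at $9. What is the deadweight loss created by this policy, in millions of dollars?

0

Rearranging supply gives Qs = 4P - 11. Setting quantity demanded equal to quantity supplied, 85 - 8P = 4P - 11, gives P* = 8 and Q* = 21.
The ceiling of 9 is above the equilibrium price 8, so it is not binding; the market clears at P* = 8, Q* = 21.
Since the control does not bind, no trades are prevented and deadweight loss is zero.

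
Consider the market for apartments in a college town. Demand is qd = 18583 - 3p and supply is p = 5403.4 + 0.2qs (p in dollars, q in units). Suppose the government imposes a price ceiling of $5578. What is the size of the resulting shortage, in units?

Rearranging supply gives qs = 5p - 27017. In a free market, 18583 - 3p = 5p - 27017 gives the equilibrium p* = 5700, q* = 1483.
Because the ceiling (5578) lies below the market-clearing price, it is binding.
At p = 5578: qd = 18583 - 3·5578 = 1849 and qs = 5·5578 - 27017 = 873.
Shortage = qd - qs = 1849 - 873 = 976.

976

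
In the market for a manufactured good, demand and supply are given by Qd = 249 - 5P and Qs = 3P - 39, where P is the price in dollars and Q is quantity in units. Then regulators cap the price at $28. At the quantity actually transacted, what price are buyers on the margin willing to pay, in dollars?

Equilibrium: 249 - 5P = 3P - 39, so 288 = 8P and P* = 36, Q* = 69.
Since 28 < 36, the ceiling is binding.
At P = 28: Qd = 249 - 5·28 = 109 and Qs = 3·28 - 39 = 45.
Only 45 units reach the market. On the demand curve, the marginal buyer's willingness to pay at Q = 45 is (249 - 45)/5 = 40.8.

40.8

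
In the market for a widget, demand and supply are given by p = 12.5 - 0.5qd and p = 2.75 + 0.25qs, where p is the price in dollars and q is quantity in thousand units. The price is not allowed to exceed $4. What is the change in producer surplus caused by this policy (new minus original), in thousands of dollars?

Rearranging demand gives qd = 25 - 2p; rearranging supply gives qs = 4p - 11. In a free market, 25 - 2p = 4p - 11 gives the equilibrium p* = 6, q* = 13.
Because the ceiling (4) lies below the market-clearing price, it is binding.
At p = 4: qd = 25 - 2·4 = 17 and qs = 4·4 - 11 = 5.
Producer surplus without the control is ½ · (6 - 2.75) · 13 = 21.125.
With the ceiling, producers sell 5 units at 4, so PS = ½ · (4 - 2.75) · 5 = 3.125.
Change in producer surplus = 3.125 - 21.125 = -18.

-18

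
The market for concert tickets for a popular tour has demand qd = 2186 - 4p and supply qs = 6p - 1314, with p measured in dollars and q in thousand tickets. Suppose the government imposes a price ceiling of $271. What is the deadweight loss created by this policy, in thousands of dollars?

Equilibrium: 2186 - 4p = 6p - 1314, so 3500 = 10p and p* = 350, q* = 786.
The ceiling of 271 is below the equilibrium price 350, so it binds.
At p = 271: qd = 2186 - 4·271 = 1102 and qs = 6·271 - 1314 = 312.
Quantity traded falls to 312. At q = 312 the demand price is (2186 - 312)/4 = 468.5 and the supply price is (1314 + 312)/6 = 271.
Deadweight loss = ½ · (468.5 - 271) · (786 - 312) = ½ · 197.5 · 474 = 46807.5.

46807.5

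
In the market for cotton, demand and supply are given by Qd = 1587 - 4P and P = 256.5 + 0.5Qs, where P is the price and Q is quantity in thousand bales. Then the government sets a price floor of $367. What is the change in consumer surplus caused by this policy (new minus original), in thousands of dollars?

-2601

Rearranging supply gives Qs = 2P - 513. In a free market, 1587 - 4P = 2P - 513 gives the equilibrium P* = 350, Q* = 187.
The floor of 367 is above the equilibrium price 350, so it binds.
At P = 367: Qd = 1587 - 4·367 = 119 and Qs = 2·367 - 513 = 221.
Consumer surplus without the control is ½ · (396.75 - 350) · 187 = 4371.125.
With the floor, consumers buy 119 units at 367, so CS = ½ · (396.75 - 367) · 119 = 1770.125.
Change in consumer surplus = 1770.125 - 4371.125 = -2601.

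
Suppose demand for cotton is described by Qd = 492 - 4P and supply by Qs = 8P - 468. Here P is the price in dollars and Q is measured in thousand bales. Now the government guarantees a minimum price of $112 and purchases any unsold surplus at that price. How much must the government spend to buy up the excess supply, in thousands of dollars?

43008

Setting quantity demanded equal to quantity supplied, 492 - 4P = 8P - 468, gives P* = 80 and Q* = 172.
The floor of 112 is above the equilibrium price 80, so it binds.
At P = 112: Qd = 492 - 4·112 = 44 and Qs = 8·112 - 468 = 428.
Surplus = Qs - Qd = 384.
Government expenditure = surplus × support price = 384 × 112 = 43008.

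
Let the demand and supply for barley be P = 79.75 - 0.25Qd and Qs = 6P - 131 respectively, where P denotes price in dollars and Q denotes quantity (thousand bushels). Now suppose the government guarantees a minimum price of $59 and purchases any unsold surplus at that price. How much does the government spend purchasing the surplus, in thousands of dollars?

Rearranging demand gives Qd = 319 - 4P. Without the control the market clears where 319 - 4P = 6P - 131, i.e. P* = 45 and Q* = 139.
Because the floor (59) lies above the market-clearing price, it is binding.
At P = 59: Qd = 319 - 4·59 = 83 and Qs = 6·59 - 131 = 223.
Surplus = Qs - Qd = 140.
Government expenditure = surplus × support price = 140 × 59 = 8260.

8260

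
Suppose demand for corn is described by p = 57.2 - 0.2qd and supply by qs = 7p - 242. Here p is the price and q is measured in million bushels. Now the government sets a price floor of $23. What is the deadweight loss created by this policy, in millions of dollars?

0

Rearranging demand gives qd = 286 - 5p. Equilibrium: 286 - 5p = 7p - 242, so 528 = 12p and p* = 44, q* = 66.
Since 23 is below p* = 44, the floor does not bind and the free-market outcome prevails.
Since the control does not bind, no trades are prevented and deadweight loss is zero.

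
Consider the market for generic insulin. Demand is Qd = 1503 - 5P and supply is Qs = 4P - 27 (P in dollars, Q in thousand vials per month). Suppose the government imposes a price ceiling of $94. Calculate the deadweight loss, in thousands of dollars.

20793.6

Without the control the market clears where 1503 - 5P = 4P - 27, i.e. P* = 170 and Q* = 653.
Since 94 < 170, the ceiling is binding.
At P = 94: Qd = 1503 - 5·94 = 1033 and Qs = 4·94 - 27 = 349.
Quantity traded falls to 349. At Q = 349 the demand price is (1503 - 349)/5 = 230.8 and the supply price is (27 + 349)/4 = 94.
Deadweight loss = ½ · (230.8 - 94) · (653 - 349) = ½ · 136.8 · 304 = 20793.6.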